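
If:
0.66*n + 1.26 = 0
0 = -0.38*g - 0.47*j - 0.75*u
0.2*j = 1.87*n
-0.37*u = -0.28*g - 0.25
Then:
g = 8.32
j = -17.85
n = -1.91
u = 6.97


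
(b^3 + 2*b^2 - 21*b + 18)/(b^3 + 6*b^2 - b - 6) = (b - 3)/(b + 1)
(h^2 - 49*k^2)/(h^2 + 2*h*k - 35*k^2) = (h - 7*k)/(h - 5*k)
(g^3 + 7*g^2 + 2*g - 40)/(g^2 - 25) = (g^2 + 2*g - 8)/(g - 5)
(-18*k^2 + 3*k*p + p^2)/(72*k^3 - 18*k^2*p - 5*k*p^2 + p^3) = (6*k + p)/(-24*k^2 - 2*k*p + p^2)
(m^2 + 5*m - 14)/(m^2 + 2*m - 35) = (m - 2)/(m - 5)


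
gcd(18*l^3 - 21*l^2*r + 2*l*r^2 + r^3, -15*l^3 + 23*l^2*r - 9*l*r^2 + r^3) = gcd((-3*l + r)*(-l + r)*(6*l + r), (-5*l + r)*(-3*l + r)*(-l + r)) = 3*l^2 - 4*l*r + r^2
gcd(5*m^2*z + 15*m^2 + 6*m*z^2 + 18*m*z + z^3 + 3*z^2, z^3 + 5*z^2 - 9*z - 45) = z + 3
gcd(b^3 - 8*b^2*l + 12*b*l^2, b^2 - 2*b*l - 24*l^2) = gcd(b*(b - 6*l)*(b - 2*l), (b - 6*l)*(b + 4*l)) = b - 6*l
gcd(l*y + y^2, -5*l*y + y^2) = y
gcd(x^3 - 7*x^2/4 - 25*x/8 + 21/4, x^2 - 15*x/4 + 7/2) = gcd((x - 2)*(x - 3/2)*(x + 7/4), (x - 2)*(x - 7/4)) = x - 2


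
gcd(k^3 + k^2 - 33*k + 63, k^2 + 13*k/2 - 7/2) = k + 7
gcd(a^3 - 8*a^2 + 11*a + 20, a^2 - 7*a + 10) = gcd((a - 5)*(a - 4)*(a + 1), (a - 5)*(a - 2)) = a - 5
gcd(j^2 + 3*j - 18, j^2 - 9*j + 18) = j - 3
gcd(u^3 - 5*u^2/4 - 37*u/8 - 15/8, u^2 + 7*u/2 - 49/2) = 1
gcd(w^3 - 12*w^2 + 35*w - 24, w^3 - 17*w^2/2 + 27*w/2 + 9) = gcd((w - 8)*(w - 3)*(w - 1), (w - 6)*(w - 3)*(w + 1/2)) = w - 3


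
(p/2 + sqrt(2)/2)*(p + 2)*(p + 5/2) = p^3/2 + sqrt(2)*p^2/2 + 9*p^2/4 + 5*p/2 + 9*sqrt(2)*p/4 + 5*sqrt(2)/2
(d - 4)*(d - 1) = d^2 - 5*d + 4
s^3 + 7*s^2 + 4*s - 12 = (s - 1)*(s + 2)*(s + 6)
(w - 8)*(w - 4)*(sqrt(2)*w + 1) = sqrt(2)*w^3 - 12*sqrt(2)*w^2 + w^2 - 12*w + 32*sqrt(2)*w + 32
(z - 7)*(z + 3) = z^2 - 4*z - 21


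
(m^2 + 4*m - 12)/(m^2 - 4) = (m + 6)/(m + 2)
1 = 1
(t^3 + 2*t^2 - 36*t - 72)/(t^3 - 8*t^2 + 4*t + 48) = (t + 6)/(t - 4)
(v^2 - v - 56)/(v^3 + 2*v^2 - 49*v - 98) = (v - 8)/(v^2 - 5*v - 14)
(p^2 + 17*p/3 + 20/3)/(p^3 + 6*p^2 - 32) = (p + 5/3)/(p^2 + 2*p - 8)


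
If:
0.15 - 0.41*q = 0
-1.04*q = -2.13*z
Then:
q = 0.37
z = 0.18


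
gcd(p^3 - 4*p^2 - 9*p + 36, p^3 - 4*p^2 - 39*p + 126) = p - 3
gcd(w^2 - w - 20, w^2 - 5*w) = w - 5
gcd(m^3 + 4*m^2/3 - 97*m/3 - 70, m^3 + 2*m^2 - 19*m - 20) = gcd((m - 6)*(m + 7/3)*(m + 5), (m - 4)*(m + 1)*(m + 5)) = m + 5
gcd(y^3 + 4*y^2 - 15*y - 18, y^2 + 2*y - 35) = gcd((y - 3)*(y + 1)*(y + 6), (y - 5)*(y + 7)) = 1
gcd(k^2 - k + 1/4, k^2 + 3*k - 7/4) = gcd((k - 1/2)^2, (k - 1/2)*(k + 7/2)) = k - 1/2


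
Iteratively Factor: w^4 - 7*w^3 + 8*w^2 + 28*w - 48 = (w - 2)*(w^3 - 5*w^2 - 2*w + 24) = (w - 2)*(w + 2)*(w^2 - 7*w + 12) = (w - 4)*(w - 2)*(w + 2)*(w - 3)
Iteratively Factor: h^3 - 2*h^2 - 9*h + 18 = (h - 2)*(h^2 - 9) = (h - 2)*(h + 3)*(h - 3)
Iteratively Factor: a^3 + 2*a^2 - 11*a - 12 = (a + 4)*(a^2 - 2*a - 3) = (a + 1)*(a + 4)*(a - 3)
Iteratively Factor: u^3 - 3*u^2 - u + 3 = (u + 1)*(u^2 - 4*u + 3) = (u - 1)*(u + 1)*(u - 3)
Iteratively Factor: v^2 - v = (v)*(v - 1)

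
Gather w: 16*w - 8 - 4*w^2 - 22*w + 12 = -4*w^2 - 6*w + 4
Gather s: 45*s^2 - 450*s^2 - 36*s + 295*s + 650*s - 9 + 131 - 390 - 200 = -405*s^2 + 909*s - 468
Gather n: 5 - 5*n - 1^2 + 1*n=4 - 4*n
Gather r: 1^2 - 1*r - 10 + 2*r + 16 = r + 7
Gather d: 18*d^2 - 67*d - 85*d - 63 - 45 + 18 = 18*d^2 - 152*d - 90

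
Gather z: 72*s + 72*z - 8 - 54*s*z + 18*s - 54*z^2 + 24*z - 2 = 90*s - 54*z^2 + z*(96 - 54*s) - 10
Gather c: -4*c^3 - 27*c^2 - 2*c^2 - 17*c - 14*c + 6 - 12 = -4*c^3 - 29*c^2 - 31*c - 6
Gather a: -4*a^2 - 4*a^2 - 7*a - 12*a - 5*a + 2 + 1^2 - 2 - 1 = -8*a^2 - 24*a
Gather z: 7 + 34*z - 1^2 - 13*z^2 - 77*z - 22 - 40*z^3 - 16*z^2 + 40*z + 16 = -40*z^3 - 29*z^2 - 3*z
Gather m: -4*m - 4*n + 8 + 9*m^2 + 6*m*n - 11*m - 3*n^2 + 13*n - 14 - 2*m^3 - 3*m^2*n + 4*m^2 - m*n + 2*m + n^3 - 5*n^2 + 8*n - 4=-2*m^3 + m^2*(13 - 3*n) + m*(5*n - 13) + n^3 - 8*n^2 + 17*n - 10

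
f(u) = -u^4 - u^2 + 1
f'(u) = -4*u^3 - 2*u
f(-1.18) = -2.33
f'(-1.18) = 8.93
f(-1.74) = -11.19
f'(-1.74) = 24.55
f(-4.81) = -557.42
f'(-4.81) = 454.76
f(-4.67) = -496.44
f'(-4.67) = 416.73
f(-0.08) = 0.99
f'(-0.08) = 0.16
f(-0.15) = 0.98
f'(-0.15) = 0.31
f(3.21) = -115.48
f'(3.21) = -138.72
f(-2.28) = -31.22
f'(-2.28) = 51.97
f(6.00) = -1331.00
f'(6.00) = -876.00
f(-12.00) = -20879.00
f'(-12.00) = 6936.00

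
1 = 1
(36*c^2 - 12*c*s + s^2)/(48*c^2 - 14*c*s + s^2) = (-6*c + s)/(-8*c + s)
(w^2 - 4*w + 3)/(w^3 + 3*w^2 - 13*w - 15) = (w - 1)/(w^2 + 6*w + 5)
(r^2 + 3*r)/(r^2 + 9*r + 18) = r/(r + 6)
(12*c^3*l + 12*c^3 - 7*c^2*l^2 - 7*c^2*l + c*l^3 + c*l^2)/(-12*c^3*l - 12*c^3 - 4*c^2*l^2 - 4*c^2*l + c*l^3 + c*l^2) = (-12*c^2 + 7*c*l - l^2)/(12*c^2 + 4*c*l - l^2)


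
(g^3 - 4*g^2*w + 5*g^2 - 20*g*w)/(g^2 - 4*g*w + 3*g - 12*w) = g*(g + 5)/(g + 3)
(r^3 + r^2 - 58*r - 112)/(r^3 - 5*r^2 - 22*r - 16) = (r + 7)/(r + 1)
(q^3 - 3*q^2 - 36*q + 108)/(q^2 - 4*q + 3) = (q^2 - 36)/(q - 1)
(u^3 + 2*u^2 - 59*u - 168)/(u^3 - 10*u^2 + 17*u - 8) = (u^2 + 10*u + 21)/(u^2 - 2*u + 1)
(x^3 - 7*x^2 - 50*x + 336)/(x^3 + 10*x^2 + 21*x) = (x^2 - 14*x + 48)/(x*(x + 3))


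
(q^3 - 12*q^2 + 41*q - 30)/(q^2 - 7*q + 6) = q - 5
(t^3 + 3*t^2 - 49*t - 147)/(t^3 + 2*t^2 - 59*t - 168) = (t - 7)/(t - 8)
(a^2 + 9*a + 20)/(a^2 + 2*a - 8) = (a + 5)/(a - 2)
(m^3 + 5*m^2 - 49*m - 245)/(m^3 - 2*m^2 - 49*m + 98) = (m + 5)/(m - 2)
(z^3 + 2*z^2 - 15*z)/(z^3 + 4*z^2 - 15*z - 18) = z*(z + 5)/(z^2 + 7*z + 6)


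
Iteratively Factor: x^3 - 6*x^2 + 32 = (x + 2)*(x^2 - 8*x + 16) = (x - 4)*(x + 2)*(x - 4)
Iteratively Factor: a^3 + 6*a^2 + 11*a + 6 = (a + 3)*(a^2 + 3*a + 2) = (a + 1)*(a + 3)*(a + 2)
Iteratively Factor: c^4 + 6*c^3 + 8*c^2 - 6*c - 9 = (c - 1)*(c^3 + 7*c^2 + 15*c + 9) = (c - 1)*(c + 3)*(c^2 + 4*c + 3) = (c - 1)*(c + 3)^2*(c + 1)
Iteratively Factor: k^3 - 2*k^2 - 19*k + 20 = (k + 4)*(k^2 - 6*k + 5) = (k - 1)*(k + 4)*(k - 5)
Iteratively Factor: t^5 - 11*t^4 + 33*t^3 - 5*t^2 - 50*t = (t - 5)*(t^4 - 6*t^3 + 3*t^2 + 10*t) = (t - 5)^2*(t^3 - t^2 - 2*t) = t*(t - 5)^2*(t^2 - t - 2) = t*(t - 5)^2*(t - 2)*(t + 1)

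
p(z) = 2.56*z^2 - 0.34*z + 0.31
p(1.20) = 3.59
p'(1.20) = 5.80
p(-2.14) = 12.76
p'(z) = 5.12*z - 0.34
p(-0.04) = 0.33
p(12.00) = 364.87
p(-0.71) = 1.84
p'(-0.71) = -3.98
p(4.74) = 56.22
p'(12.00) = 61.10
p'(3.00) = 15.02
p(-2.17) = 13.10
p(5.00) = 62.61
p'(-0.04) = -0.54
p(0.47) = 0.72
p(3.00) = 22.33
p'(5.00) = 25.26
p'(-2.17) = -11.45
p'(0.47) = 2.07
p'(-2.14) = -11.30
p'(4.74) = 23.93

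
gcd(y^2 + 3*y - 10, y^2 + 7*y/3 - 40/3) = y + 5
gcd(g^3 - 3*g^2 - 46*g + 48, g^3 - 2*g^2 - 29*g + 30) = g - 1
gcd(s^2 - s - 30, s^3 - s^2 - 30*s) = s^2 - s - 30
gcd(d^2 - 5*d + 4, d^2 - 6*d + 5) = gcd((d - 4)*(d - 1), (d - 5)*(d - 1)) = d - 1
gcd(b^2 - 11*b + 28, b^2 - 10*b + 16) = 1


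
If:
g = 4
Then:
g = 4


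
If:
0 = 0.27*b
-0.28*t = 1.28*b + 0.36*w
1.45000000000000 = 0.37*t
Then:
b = 0.00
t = 3.92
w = -3.05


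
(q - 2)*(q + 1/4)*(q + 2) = q^3 + q^2/4 - 4*q - 1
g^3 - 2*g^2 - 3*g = g*(g - 3)*(g + 1)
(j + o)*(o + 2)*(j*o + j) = j^2*o^2 + 3*j^2*o + 2*j^2 + j*o^3 + 3*j*o^2 + 2*j*o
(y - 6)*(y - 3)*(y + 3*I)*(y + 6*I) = y^4 - 9*y^3 + 9*I*y^3 - 81*I*y^2 + 162*y + 162*I*y - 324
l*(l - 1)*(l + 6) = l^3 + 5*l^2 - 6*l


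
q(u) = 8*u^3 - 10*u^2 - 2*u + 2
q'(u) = 24*u^2 - 20*u - 2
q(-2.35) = -152.35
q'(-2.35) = 177.54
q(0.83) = -1.97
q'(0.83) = -2.07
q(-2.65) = -211.80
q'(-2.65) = 219.54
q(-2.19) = -125.61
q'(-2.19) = 156.91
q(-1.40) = -36.75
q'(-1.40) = 73.04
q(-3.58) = -486.07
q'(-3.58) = 377.19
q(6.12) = 1448.98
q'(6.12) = 774.51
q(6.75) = 1993.25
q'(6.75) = 956.50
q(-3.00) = -298.00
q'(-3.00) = 274.00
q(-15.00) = -29218.00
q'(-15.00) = 5698.00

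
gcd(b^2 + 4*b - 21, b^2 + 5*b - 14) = b + 7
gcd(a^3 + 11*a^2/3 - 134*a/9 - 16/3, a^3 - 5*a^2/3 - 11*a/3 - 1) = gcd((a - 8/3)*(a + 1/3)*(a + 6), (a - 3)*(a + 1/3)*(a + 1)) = a + 1/3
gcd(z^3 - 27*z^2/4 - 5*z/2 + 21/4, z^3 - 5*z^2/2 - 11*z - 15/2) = z + 1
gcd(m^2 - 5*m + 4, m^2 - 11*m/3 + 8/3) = m - 1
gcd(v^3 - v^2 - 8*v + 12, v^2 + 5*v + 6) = v + 3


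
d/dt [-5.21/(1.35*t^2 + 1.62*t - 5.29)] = (14.067*t + 8.4402)/(1.35*t^2 + 1.62*t - 5.29)^2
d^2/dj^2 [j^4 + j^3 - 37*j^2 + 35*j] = 12*j^2 + 6*j - 74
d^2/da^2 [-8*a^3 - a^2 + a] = -48*a - 2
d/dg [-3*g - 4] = -3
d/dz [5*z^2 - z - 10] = 10*z - 1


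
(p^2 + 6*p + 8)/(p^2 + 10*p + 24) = (p + 2)/(p + 6)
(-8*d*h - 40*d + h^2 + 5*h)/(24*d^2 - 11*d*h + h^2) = (-h - 5)/(3*d - h)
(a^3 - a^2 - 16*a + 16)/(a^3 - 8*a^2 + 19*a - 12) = (a + 4)/(a - 3)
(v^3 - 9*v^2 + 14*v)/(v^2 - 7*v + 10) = v*(v - 7)/(v - 5)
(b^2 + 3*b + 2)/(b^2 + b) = (b + 2)/b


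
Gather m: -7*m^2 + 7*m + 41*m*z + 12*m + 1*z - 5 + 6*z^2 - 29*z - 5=-7*m^2 + m*(41*z + 19) + 6*z^2 - 28*z - 10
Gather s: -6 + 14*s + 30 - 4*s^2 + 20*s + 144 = -4*s^2 + 34*s + 168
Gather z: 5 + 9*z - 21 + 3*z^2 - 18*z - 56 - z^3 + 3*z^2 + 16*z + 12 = -z^3 + 6*z^2 + 7*z - 60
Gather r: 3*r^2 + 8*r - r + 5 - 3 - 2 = 3*r^2 + 7*r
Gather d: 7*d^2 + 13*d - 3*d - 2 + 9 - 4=7*d^2 + 10*d + 3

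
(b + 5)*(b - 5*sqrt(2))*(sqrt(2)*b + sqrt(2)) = sqrt(2)*b^3 - 10*b^2 + 6*sqrt(2)*b^2 - 60*b + 5*sqrt(2)*b - 50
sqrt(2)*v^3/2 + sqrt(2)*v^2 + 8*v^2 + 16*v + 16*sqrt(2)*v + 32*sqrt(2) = (v + 4*sqrt(2))^2*(sqrt(2)*v/2 + sqrt(2))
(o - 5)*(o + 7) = o^2 + 2*o - 35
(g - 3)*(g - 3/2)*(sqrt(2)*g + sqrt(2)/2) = sqrt(2)*g^3 - 4*sqrt(2)*g^2 + 9*sqrt(2)*g/4 + 9*sqrt(2)/4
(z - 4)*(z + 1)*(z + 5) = z^3 + 2*z^2 - 19*z - 20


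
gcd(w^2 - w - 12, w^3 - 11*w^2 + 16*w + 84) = 1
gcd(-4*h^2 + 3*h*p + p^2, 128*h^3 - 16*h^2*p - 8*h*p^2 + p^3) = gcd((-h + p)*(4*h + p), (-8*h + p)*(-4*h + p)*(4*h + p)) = 4*h + p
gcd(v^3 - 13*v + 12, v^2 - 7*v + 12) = v - 3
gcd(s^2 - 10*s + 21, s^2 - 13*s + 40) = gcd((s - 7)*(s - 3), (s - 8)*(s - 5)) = 1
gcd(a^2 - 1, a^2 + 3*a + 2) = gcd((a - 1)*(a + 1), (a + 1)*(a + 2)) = a + 1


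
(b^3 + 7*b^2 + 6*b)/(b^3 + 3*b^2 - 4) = b*(b^2 + 7*b + 6)/(b^3 + 3*b^2 - 4)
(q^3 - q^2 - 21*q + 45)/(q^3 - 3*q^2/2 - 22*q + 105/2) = 2*(q - 3)/(2*q - 7)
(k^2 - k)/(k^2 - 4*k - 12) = k*(1 - k)/(-k^2 + 4*k + 12)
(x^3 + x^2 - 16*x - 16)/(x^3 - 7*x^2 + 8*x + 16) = (x + 4)/(x - 4)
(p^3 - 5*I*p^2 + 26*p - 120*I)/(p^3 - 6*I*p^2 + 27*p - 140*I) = (p - 6*I)/(p - 7*I)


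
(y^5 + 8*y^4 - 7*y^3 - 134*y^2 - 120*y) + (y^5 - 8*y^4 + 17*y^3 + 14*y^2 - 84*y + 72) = 2*y^5 + 10*y^3 - 120*y^2 - 204*y + 72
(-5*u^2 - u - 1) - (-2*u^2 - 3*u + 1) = -3*u^2 + 2*u - 2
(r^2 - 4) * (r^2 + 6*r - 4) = r^4 + 6*r^3 - 8*r^2 - 24*r + 16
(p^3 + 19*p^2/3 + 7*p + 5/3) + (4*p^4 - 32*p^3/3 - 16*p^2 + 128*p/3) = 4*p^4 - 29*p^3/3 - 29*p^2/3 + 149*p/3 + 5/3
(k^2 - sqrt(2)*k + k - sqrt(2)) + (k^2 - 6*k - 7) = 2*k^2 - 5*k - sqrt(2)*k - 7 - sqrt(2)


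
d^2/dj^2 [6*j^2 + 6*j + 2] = 12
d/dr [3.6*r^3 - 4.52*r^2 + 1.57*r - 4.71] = 10.8*r^2 - 9.04*r + 1.57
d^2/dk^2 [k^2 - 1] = 2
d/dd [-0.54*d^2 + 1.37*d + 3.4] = 1.37 - 1.08*d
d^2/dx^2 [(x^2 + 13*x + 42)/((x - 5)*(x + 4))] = 4*(7*x^3 + 93*x^2 + 327*x + 511)/(x^6 - 3*x^5 - 57*x^4 + 119*x^3 + 1140*x^2 - 1200*x - 8000)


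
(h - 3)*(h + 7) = h^2 + 4*h - 21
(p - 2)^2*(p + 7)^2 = p^4 + 10*p^3 - 3*p^2 - 140*p + 196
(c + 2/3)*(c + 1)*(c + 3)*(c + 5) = c^4 + 29*c^3/3 + 29*c^2 + 91*c/3 + 10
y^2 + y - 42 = (y - 6)*(y + 7)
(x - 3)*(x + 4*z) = x^2 + 4*x*z - 3*x - 12*z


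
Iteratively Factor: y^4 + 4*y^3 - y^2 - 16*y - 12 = (y - 2)*(y^3 + 6*y^2 + 11*y + 6) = (y - 2)*(y + 3)*(y^2 + 3*y + 2) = (y - 2)*(y + 1)*(y + 3)*(y + 2)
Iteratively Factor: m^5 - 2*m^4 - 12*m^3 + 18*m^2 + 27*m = (m - 3)*(m^4 + m^3 - 9*m^2 - 9*m) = (m - 3)*(m + 3)*(m^3 - 2*m^2 - 3*m) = m*(m - 3)*(m + 3)*(m^2 - 2*m - 3) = m*(m - 3)*(m + 1)*(m + 3)*(m - 3)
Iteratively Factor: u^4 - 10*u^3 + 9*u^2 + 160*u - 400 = (u + 4)*(u^3 - 14*u^2 + 65*u - 100) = (u - 4)*(u + 4)*(u^2 - 10*u + 25) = (u - 5)*(u - 4)*(u + 4)*(u - 5)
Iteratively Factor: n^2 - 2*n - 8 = (n + 2)*(n - 4)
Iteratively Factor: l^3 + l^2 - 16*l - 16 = (l - 4)*(l^2 + 5*l + 4) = (l - 4)*(l + 1)*(l + 4)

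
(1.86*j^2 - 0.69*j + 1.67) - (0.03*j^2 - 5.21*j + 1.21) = 1.83*j^2 + 4.52*j + 0.46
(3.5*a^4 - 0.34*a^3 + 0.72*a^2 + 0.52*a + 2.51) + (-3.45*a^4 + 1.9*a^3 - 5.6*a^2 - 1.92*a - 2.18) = 0.0499999999999998*a^4 + 1.56*a^3 - 4.88*a^2 - 1.4*a + 0.33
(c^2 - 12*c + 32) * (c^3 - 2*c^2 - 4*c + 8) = c^5 - 14*c^4 + 52*c^3 - 8*c^2 - 224*c + 256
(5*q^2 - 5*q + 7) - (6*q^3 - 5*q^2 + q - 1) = -6*q^3 + 10*q^2 - 6*q + 8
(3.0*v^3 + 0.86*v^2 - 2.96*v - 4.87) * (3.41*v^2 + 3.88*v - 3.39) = 10.23*v^5 + 14.5726*v^4 - 16.9268*v^3 - 31.0069*v^2 - 8.8612*v + 16.5093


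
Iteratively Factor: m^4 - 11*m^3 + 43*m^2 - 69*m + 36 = (m - 3)*(m^3 - 8*m^2 + 19*m - 12) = (m - 3)*(m - 1)*(m^2 - 7*m + 12) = (m - 4)*(m - 3)*(m - 1)*(m - 3)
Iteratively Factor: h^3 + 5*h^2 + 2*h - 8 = (h + 4)*(h^2 + h - 2) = (h + 2)*(h + 4)*(h - 1)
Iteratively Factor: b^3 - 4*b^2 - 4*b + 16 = (b - 4)*(b^2 - 4) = (b - 4)*(b + 2)*(b - 2)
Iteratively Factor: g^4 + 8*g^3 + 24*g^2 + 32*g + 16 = (g + 2)*(g^3 + 6*g^2 + 12*g + 8) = (g + 2)^2*(g^2 + 4*g + 4) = (g + 2)^3*(g + 2)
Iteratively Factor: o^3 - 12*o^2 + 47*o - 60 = (o - 3)*(o^2 - 9*o + 20) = (o - 5)*(o - 3)*(o - 4)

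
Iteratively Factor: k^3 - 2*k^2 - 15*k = (k)*(k^2 - 2*k - 15) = k*(k + 3)*(k - 5)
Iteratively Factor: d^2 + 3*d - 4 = (d - 1)*(d + 4)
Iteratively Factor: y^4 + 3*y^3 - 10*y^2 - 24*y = (y + 4)*(y^3 - y^2 - 6*y) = y*(y + 4)*(y^2 - y - 6) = y*(y - 3)*(y + 4)*(y + 2)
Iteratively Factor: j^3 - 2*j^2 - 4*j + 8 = (j - 2)*(j^2 - 4) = (j - 2)^2*(j + 2)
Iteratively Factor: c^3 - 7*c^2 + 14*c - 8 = (c - 4)*(c^2 - 3*c + 2) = (c - 4)*(c - 2)*(c - 1)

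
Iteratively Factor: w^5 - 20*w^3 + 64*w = (w - 4)*(w^4 + 4*w^3 - 4*w^2 - 16*w) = (w - 4)*(w + 4)*(w^3 - 4*w) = w*(w - 4)*(w + 4)*(w^2 - 4) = w*(w - 4)*(w - 2)*(w + 4)*(w + 2)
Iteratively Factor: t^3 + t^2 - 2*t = (t)*(t^2 + t - 2) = t*(t - 1)*(t + 2)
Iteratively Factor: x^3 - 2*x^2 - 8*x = (x + 2)*(x^2 - 4*x) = x*(x + 2)*(x - 4)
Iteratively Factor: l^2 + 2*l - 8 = (l - 2)*(l + 4)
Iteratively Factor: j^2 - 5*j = (j - 5)*(j)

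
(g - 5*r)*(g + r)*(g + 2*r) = g^3 - 2*g^2*r - 13*g*r^2 - 10*r^3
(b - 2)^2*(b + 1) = b^3 - 3*b^2 + 4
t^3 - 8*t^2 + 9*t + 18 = (t - 6)*(t - 3)*(t + 1)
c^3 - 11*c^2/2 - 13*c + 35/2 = (c - 7)*(c - 1)*(c + 5/2)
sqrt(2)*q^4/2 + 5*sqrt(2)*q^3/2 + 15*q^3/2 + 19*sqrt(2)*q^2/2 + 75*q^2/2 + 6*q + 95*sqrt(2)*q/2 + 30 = (q + 5)*(q + sqrt(2))*(q + 6*sqrt(2))*(sqrt(2)*q/2 + 1/2)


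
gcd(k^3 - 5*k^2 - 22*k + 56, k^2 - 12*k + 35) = k - 7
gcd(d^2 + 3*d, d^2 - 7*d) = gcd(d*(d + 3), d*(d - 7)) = d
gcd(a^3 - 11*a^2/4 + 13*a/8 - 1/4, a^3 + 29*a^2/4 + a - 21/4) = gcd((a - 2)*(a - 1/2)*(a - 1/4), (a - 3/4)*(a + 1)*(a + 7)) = 1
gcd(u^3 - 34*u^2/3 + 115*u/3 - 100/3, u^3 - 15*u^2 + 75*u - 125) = u^2 - 10*u + 25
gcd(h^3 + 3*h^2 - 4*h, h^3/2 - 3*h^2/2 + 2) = 1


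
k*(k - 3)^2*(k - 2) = k^4 - 8*k^3 + 21*k^2 - 18*k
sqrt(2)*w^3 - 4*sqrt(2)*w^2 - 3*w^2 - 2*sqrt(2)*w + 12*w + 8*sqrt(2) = (w - 4)*(w - 2*sqrt(2))*(sqrt(2)*w + 1)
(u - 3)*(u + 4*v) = u^2 + 4*u*v - 3*u - 12*v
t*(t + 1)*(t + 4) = t^3 + 5*t^2 + 4*t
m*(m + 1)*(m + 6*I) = m^3 + m^2 + 6*I*m^2 + 6*I*m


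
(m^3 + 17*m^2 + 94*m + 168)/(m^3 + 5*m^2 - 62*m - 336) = (m + 4)/(m - 8)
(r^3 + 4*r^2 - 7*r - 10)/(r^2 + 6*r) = (r^3 + 4*r^2 - 7*r - 10)/(r*(r + 6))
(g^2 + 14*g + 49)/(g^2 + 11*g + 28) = (g + 7)/(g + 4)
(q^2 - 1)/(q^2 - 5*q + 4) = (q + 1)/(q - 4)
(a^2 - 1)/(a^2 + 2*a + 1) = (a - 1)/(a + 1)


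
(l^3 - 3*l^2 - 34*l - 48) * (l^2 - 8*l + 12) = l^5 - 11*l^4 + 2*l^3 + 188*l^2 - 24*l - 576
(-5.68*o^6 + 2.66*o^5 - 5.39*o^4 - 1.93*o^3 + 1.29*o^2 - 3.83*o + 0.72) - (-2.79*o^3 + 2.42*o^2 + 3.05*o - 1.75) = -5.68*o^6 + 2.66*o^5 - 5.39*o^4 + 0.86*o^3 - 1.13*o^2 - 6.88*o + 2.47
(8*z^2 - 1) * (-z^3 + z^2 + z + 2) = -8*z^5 + 8*z^4 + 9*z^3 + 15*z^2 - z - 2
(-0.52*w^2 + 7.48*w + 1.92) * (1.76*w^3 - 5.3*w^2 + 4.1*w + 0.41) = -0.9152*w^5 + 15.9208*w^4 - 38.3968*w^3 + 20.2788*w^2 + 10.9388*w + 0.7872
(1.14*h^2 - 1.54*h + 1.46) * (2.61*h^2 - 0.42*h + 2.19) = 2.9754*h^4 - 4.4982*h^3 + 6.954*h^2 - 3.9858*h + 3.1974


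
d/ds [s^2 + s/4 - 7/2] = 2*s + 1/4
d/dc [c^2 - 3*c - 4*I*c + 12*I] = 2*c - 3 - 4*I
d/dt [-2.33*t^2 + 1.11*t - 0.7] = 1.11 - 4.66*t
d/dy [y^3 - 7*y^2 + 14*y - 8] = 3*y^2 - 14*y + 14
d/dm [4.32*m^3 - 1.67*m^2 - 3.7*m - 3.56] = 12.96*m^2 - 3.34*m - 3.7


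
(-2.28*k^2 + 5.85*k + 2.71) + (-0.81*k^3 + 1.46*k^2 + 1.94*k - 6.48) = -0.81*k^3 - 0.82*k^2 + 7.79*k - 3.77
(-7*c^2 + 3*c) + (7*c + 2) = -7*c^2 + 10*c + 2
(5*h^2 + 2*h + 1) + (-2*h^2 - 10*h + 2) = 3*h^2 - 8*h + 3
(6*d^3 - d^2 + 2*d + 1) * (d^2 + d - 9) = 6*d^5 + 5*d^4 - 53*d^3 + 12*d^2 - 17*d - 9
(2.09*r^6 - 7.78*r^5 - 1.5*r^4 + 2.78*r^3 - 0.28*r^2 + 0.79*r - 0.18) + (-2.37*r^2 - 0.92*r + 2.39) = 2.09*r^6 - 7.78*r^5 - 1.5*r^4 + 2.78*r^3 - 2.65*r^2 - 0.13*r + 2.21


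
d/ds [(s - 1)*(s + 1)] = 2*s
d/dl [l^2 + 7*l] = 2*l + 7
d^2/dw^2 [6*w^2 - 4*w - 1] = 12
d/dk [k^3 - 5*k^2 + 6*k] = 3*k^2 - 10*k + 6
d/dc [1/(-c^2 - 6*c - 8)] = 2*(c + 3)/(c^2 + 6*c + 8)^2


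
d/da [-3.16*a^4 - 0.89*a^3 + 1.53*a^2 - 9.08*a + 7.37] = -12.64*a^3 - 2.67*a^2 + 3.06*a - 9.08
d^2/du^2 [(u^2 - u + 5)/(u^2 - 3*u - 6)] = 2*(2*u^3 + 33*u^2 - 63*u + 129)/(u^6 - 9*u^5 + 9*u^4 + 81*u^3 - 54*u^2 - 324*u - 216)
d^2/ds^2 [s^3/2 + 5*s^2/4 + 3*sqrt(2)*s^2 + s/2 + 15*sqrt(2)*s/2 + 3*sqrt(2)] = 3*s + 5/2 + 6*sqrt(2)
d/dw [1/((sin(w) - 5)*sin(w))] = (5 - 2*sin(w))*cos(w)/((sin(w) - 5)^2*sin(w)^2)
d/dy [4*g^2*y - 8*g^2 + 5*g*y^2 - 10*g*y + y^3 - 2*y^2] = 4*g^2 + 10*g*y - 10*g + 3*y^2 - 4*y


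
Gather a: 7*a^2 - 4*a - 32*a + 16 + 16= 7*a^2 - 36*a + 32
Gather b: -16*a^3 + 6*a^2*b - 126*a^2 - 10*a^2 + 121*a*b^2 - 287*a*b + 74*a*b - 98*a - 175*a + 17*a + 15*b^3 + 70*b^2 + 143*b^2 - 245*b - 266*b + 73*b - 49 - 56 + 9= -16*a^3 - 136*a^2 - 256*a + 15*b^3 + b^2*(121*a + 213) + b*(6*a^2 - 213*a - 438) - 96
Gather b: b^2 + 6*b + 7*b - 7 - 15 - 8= b^2 + 13*b - 30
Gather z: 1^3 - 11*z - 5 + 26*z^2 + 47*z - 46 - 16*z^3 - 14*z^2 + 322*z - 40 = -16*z^3 + 12*z^2 + 358*z - 90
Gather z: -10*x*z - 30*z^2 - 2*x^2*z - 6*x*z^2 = z^2*(-6*x - 30) + z*(-2*x^2 - 10*x)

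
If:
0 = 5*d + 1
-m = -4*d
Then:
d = -1/5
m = -4/5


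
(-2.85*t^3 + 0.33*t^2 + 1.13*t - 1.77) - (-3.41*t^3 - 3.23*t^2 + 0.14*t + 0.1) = 0.56*t^3 + 3.56*t^2 + 0.99*t - 1.87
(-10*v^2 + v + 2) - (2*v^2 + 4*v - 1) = -12*v^2 - 3*v + 3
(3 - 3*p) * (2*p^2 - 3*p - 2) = -6*p^3 + 15*p^2 - 3*p - 6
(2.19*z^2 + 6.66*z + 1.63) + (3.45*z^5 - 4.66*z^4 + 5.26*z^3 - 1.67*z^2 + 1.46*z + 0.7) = 3.45*z^5 - 4.66*z^4 + 5.26*z^3 + 0.52*z^2 + 8.12*z + 2.33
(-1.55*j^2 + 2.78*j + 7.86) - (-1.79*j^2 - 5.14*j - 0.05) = 0.24*j^2 + 7.92*j + 7.91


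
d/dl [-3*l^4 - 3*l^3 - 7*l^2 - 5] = l*(-12*l^2 - 9*l - 14)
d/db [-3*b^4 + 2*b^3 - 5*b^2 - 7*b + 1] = -12*b^3 + 6*b^2 - 10*b - 7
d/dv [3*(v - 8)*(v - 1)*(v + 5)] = 9*v^2 - 24*v - 111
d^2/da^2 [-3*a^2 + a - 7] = -6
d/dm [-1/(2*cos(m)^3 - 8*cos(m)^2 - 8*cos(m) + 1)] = 2*(-3*cos(m)^2 + 8*cos(m) + 4)*sin(m)/(2*cos(m)^3 - 8*cos(m)^2 - 8*cos(m) + 1)^2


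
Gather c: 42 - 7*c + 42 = 84 - 7*c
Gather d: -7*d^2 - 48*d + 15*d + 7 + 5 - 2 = -7*d^2 - 33*d + 10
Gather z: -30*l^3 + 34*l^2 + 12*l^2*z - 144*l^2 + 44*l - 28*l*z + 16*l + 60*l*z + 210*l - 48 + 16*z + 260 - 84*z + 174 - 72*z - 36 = -30*l^3 - 110*l^2 + 270*l + z*(12*l^2 + 32*l - 140) + 350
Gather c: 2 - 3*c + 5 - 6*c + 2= 9 - 9*c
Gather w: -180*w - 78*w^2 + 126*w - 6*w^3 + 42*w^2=-6*w^3 - 36*w^2 - 54*w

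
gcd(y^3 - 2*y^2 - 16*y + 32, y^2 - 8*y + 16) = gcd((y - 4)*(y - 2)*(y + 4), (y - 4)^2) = y - 4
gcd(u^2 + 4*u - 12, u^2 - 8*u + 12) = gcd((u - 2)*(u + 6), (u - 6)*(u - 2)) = u - 2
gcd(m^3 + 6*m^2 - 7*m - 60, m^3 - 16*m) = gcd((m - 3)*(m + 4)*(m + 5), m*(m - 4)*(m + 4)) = m + 4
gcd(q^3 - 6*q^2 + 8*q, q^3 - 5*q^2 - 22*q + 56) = q - 2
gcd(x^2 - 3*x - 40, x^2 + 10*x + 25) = x + 5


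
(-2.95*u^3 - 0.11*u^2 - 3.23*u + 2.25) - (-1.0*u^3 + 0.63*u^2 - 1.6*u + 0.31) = -1.95*u^3 - 0.74*u^2 - 1.63*u + 1.94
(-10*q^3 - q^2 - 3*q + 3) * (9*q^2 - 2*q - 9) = -90*q^5 + 11*q^4 + 65*q^3 + 42*q^2 + 21*q - 27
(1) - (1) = 0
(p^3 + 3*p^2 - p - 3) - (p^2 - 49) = p^3 + 2*p^2 - p + 46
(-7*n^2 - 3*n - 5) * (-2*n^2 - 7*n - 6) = 14*n^4 + 55*n^3 + 73*n^2 + 53*n + 30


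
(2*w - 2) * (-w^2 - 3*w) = -2*w^3 - 4*w^2 + 6*w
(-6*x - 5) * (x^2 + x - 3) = -6*x^3 - 11*x^2 + 13*x + 15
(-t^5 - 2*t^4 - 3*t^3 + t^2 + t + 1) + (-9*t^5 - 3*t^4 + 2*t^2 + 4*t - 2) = -10*t^5 - 5*t^4 - 3*t^3 + 3*t^2 + 5*t - 1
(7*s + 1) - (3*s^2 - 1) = -3*s^2 + 7*s + 2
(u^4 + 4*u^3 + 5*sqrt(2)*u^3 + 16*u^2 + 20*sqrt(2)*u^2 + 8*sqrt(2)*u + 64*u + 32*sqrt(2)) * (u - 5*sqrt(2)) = u^5 + 4*u^4 - 34*u^3 - 136*u^2 - 72*sqrt(2)*u^2 - 288*sqrt(2)*u - 80*u - 320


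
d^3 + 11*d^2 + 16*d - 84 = (d - 2)*(d + 6)*(d + 7)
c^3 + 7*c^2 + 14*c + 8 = (c + 1)*(c + 2)*(c + 4)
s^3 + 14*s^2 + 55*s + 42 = (s + 1)*(s + 6)*(s + 7)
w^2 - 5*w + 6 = (w - 3)*(w - 2)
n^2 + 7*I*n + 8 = (n - I)*(n + 8*I)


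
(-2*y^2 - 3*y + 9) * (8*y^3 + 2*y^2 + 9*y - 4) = -16*y^5 - 28*y^4 + 48*y^3 - y^2 + 93*y - 36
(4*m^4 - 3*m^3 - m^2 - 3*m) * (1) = 4*m^4 - 3*m^3 - m^2 - 3*m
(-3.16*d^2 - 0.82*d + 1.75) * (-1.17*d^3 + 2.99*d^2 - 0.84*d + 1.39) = 3.6972*d^5 - 8.489*d^4 - 1.8449*d^3 + 1.5289*d^2 - 2.6098*d + 2.4325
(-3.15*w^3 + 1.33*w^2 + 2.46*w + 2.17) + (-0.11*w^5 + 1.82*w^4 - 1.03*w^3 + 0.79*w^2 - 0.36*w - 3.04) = -0.11*w^5 + 1.82*w^4 - 4.18*w^3 + 2.12*w^2 + 2.1*w - 0.87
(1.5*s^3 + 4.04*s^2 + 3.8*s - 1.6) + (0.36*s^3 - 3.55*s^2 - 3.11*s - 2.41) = 1.86*s^3 + 0.49*s^2 + 0.69*s - 4.01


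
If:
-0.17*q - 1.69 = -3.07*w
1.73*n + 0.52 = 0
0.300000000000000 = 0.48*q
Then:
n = -0.30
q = 0.62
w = 0.59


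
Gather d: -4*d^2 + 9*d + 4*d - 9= -4*d^2 + 13*d - 9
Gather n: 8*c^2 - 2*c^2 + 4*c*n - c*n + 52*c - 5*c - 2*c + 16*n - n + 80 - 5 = 6*c^2 + 45*c + n*(3*c + 15) + 75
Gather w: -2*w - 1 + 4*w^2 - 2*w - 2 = 4*w^2 - 4*w - 3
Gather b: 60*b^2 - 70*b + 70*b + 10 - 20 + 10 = 60*b^2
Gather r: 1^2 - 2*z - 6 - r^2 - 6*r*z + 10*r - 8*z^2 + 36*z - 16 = -r^2 + r*(10 - 6*z) - 8*z^2 + 34*z - 21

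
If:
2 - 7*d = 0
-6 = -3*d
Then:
No Solution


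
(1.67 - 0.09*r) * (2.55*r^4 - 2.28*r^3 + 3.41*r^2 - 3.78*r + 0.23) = -0.2295*r^5 + 4.4637*r^4 - 4.1145*r^3 + 6.0349*r^2 - 6.3333*r + 0.3841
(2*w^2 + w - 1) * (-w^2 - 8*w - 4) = -2*w^4 - 17*w^3 - 15*w^2 + 4*w + 4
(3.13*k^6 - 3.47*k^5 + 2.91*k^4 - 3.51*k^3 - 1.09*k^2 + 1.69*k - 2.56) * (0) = 0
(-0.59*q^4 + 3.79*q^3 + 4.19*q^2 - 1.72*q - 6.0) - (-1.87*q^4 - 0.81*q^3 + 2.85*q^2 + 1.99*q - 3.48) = 1.28*q^4 + 4.6*q^3 + 1.34*q^2 - 3.71*q - 2.52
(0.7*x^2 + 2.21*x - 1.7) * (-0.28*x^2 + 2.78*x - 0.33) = -0.196*x^4 + 1.3272*x^3 + 6.3888*x^2 - 5.4553*x + 0.561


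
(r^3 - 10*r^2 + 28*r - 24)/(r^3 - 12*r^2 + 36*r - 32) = (r - 6)/(r - 8)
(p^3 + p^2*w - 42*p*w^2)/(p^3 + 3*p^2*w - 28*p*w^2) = (p - 6*w)/(p - 4*w)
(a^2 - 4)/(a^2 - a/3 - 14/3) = 3*(a - 2)/(3*a - 7)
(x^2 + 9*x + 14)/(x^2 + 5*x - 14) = (x + 2)/(x - 2)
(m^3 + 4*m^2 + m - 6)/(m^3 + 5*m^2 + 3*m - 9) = (m + 2)/(m + 3)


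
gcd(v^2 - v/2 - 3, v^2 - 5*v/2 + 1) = v - 2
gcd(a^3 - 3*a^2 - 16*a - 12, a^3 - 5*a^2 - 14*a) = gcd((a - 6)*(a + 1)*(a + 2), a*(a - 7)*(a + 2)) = a + 2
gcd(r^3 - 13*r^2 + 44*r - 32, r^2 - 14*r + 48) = r - 8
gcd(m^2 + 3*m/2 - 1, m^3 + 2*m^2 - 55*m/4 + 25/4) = m - 1/2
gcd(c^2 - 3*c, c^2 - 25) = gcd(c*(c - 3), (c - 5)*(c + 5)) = 1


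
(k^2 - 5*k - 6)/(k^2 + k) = (k - 6)/k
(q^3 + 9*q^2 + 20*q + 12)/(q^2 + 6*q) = q + 3 + 2/q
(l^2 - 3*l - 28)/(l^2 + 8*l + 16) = (l - 7)/(l + 4)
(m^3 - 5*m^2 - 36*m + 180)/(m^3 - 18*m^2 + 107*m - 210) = (m + 6)/(m - 7)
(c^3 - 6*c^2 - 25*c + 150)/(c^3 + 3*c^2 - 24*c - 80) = (c^2 - c - 30)/(c^2 + 8*c + 16)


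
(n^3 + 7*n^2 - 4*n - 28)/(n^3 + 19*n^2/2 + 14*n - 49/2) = 2*(n^2 - 4)/(2*n^2 + 5*n - 7)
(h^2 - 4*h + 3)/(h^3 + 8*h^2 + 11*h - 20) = (h - 3)/(h^2 + 9*h + 20)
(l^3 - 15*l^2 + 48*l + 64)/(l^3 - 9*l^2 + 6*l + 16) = (l - 8)/(l - 2)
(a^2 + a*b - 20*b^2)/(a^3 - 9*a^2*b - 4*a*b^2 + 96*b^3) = (a + 5*b)/(a^2 - 5*a*b - 24*b^2)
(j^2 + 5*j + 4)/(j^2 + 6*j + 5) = (j + 4)/(j + 5)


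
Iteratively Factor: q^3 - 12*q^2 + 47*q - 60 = (q - 5)*(q^2 - 7*q + 12) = (q - 5)*(q - 3)*(q - 4)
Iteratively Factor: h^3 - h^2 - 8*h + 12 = (h + 3)*(h^2 - 4*h + 4) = (h - 2)*(h + 3)*(h - 2)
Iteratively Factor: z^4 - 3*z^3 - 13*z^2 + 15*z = (z + 3)*(z^3 - 6*z^2 + 5*z) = (z - 1)*(z + 3)*(z^2 - 5*z) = z*(z - 1)*(z + 3)*(z - 5)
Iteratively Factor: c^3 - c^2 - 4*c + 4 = (c - 2)*(c^2 + c - 2) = (c - 2)*(c + 2)*(c - 1)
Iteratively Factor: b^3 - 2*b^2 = (b)*(b^2 - 2*b) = b^2*(b - 2)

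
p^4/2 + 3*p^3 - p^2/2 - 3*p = p*(p/2 + 1/2)*(p - 1)*(p + 6)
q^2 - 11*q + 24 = (q - 8)*(q - 3)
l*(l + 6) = l^2 + 6*l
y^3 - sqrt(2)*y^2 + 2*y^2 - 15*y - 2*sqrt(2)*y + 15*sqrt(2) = (y - 3)*(y + 5)*(y - sqrt(2))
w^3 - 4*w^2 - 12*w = w*(w - 6)*(w + 2)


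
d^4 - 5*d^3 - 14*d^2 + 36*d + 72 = (d - 6)*(d - 3)*(d + 2)^2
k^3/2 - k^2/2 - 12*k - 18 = (k/2 + 1)*(k - 6)*(k + 3)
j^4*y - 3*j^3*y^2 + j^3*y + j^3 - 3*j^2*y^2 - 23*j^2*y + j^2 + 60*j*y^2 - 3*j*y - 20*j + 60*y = (j - 4)*(j + 5)*(j - 3*y)*(j*y + 1)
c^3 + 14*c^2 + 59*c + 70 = (c + 2)*(c + 5)*(c + 7)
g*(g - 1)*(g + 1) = g^3 - g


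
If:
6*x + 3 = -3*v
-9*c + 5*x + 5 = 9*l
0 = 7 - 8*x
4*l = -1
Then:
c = 31/24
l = -1/4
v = -11/4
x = 7/8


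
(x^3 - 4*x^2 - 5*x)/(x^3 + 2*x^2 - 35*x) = (x + 1)/(x + 7)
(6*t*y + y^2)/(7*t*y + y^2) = (6*t + y)/(7*t + y)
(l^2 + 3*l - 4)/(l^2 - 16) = (l - 1)/(l - 4)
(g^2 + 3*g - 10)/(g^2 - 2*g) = (g + 5)/g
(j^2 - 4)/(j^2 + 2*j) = (j - 2)/j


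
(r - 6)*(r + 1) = r^2 - 5*r - 6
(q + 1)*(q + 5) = q^2 + 6*q + 5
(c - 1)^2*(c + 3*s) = c^3 + 3*c^2*s - 2*c^2 - 6*c*s + c + 3*s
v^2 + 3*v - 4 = (v - 1)*(v + 4)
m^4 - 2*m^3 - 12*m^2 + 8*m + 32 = (m - 4)*(m - 2)*(m + 2)^2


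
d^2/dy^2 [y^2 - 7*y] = 2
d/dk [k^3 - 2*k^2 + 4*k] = 3*k^2 - 4*k + 4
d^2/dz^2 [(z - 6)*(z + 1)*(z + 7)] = 6*z + 4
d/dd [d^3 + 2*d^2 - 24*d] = 3*d^2 + 4*d - 24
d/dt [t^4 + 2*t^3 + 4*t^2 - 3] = 2*t*(2*t^2 + 3*t + 4)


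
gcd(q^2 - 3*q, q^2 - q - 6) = q - 3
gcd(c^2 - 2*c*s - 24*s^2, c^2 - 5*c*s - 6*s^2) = -c + 6*s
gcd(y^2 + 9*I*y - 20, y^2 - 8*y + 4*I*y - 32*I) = y + 4*I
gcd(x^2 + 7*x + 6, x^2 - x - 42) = x + 6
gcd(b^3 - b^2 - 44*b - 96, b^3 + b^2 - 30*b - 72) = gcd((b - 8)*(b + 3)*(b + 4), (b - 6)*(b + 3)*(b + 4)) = b^2 + 7*b + 12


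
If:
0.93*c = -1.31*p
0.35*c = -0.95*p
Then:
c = 0.00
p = 0.00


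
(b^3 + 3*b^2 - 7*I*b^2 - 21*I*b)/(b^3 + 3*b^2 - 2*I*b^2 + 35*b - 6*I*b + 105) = b/(b + 5*I)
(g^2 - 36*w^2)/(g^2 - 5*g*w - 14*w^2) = (-g^2 + 36*w^2)/(-g^2 + 5*g*w + 14*w^2)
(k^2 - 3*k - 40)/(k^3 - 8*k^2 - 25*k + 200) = 1/(k - 5)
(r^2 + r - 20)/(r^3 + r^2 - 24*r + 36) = (r^2 + r - 20)/(r^3 + r^2 - 24*r + 36)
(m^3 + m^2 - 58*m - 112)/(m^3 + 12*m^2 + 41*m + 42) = (m - 8)/(m + 3)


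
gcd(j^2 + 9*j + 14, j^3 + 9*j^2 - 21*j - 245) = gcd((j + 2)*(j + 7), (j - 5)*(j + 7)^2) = j + 7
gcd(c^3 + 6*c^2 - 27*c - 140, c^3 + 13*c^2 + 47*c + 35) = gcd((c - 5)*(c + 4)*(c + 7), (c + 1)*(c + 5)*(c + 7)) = c + 7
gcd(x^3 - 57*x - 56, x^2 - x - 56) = x^2 - x - 56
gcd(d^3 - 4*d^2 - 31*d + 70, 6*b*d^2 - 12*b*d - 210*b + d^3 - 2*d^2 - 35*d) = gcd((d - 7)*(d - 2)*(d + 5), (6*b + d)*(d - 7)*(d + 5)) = d^2 - 2*d - 35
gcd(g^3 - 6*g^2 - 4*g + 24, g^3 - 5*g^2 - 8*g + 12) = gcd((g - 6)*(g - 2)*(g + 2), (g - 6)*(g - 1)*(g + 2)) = g^2 - 4*g - 12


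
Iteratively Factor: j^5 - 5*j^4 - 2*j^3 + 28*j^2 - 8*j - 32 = (j - 2)*(j^4 - 3*j^3 - 8*j^2 + 12*j + 16) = (j - 2)^2*(j^3 - j^2 - 10*j - 8) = (j - 2)^2*(j + 2)*(j^2 - 3*j - 4) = (j - 2)^2*(j + 1)*(j + 2)*(j - 4)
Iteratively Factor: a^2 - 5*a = (a)*(a - 5)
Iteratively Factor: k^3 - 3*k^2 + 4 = (k - 2)*(k^2 - k - 2) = (k - 2)*(k + 1)*(k - 2)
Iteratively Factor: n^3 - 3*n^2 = (n)*(n^2 - 3*n) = n^2*(n - 3)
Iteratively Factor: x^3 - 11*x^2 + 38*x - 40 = (x - 4)*(x^2 - 7*x + 10) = (x - 5)*(x - 4)*(x - 2)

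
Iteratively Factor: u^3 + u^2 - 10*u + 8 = (u - 1)*(u^2 + 2*u - 8) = (u - 1)*(u + 4)*(u - 2)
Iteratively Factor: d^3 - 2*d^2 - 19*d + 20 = (d + 4)*(d^2 - 6*d + 5) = (d - 5)*(d + 4)*(d - 1)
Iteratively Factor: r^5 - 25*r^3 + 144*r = (r + 4)*(r^4 - 4*r^3 - 9*r^2 + 36*r) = (r - 3)*(r + 4)*(r^3 - r^2 - 12*r) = (r - 3)*(r + 3)*(r + 4)*(r^2 - 4*r) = (r - 4)*(r - 3)*(r + 3)*(r + 4)*(r)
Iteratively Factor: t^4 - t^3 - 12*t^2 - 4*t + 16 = (t + 2)*(t^3 - 3*t^2 - 6*t + 8) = (t + 2)^2*(t^2 - 5*t + 4) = (t - 4)*(t + 2)^2*(t - 1)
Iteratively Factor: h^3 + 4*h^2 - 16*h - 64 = (h - 4)*(h^2 + 8*h + 16) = (h - 4)*(h + 4)*(h + 4)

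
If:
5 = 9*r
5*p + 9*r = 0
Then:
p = -1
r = 5/9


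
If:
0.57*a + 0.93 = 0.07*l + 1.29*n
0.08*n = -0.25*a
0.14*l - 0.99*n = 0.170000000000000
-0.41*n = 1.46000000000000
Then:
No Solution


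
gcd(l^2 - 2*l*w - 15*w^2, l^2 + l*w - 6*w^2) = l + 3*w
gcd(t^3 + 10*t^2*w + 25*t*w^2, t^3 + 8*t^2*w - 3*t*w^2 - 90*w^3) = t + 5*w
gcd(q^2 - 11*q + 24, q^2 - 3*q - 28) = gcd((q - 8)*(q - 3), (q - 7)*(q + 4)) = 1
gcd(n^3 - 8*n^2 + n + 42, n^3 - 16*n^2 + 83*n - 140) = n - 7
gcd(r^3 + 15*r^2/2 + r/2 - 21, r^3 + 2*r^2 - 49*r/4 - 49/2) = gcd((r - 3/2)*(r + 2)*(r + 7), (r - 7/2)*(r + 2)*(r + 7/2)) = r + 2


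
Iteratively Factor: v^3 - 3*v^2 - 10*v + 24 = (v + 3)*(v^2 - 6*v + 8) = (v - 2)*(v + 3)*(v - 4)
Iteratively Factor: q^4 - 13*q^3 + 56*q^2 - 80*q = (q - 4)*(q^3 - 9*q^2 + 20*q) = q*(q - 4)*(q^2 - 9*q + 20) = q*(q - 4)^2*(q - 5)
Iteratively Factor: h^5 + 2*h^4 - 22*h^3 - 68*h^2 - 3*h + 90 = (h + 2)*(h^4 - 22*h^2 - 24*h + 45) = (h - 5)*(h + 2)*(h^3 + 5*h^2 + 3*h - 9) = (h - 5)*(h + 2)*(h + 3)*(h^2 + 2*h - 3) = (h - 5)*(h + 2)*(h + 3)^2*(h - 1)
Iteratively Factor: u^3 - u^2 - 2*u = (u)*(u^2 - u - 2) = u*(u - 2)*(u + 1)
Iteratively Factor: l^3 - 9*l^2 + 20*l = (l - 5)*(l^2 - 4*l) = (l - 5)*(l - 4)*(l)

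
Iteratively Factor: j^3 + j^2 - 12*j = (j - 3)*(j^2 + 4*j) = (j - 3)*(j + 4)*(j)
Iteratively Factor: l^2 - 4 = (l + 2)*(l - 2)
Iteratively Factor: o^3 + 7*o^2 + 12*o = (o + 4)*(o^2 + 3*o) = (o + 3)*(o + 4)*(o)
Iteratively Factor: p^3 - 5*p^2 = (p)*(p^2 - 5*p) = p*(p - 5)*(p)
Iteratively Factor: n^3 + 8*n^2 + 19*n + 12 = (n + 1)*(n^2 + 7*n + 12) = (n + 1)*(n + 3)*(n + 4)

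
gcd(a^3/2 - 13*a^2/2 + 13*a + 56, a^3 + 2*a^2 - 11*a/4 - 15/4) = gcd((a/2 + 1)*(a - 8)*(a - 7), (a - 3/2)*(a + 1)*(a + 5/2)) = 1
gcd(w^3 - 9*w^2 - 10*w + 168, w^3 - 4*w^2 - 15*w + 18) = w - 6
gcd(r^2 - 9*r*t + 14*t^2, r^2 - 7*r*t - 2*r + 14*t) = r - 7*t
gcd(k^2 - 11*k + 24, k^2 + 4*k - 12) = 1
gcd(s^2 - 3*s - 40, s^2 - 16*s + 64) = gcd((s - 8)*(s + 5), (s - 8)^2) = s - 8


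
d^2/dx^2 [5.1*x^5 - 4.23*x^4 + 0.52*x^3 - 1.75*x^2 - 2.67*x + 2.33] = 102.0*x^3 - 50.76*x^2 + 3.12*x - 3.5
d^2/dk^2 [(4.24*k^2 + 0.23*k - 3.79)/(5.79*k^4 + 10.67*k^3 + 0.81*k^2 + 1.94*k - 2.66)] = (852.853103999999*k^8 + 1664.191908*k^7 - 1388.110636*k^6 - 7432.237554*k^5 - 4460.72346*k^4 + 1038.688714*k^3 - 1052.940942*k^2 - 678.171516*k + 17.514916)/(194.104539*k^12 + 1073.106441*k^11 + 2059.018956*k^10 + 1710.125423*k^9 + 739.638018*k^8 - 247.804833*k^7 - 816.858825*k^6 - 192.91845*k^5 - 203.555766*k^4 + 208.711796*k^3 - 12.83982*k^2 + 41.179992*k - 18.821096)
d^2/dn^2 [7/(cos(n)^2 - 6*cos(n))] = 7*(-2*(1 - cos(2*n))^2 - 45*cos(n) - 38*cos(2*n) + 9*cos(3*n) + 114)/(2*(cos(n) - 6)^3*cos(n)^3)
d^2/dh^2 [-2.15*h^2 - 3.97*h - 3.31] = -4.30000000000000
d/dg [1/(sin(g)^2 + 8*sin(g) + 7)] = -2*(sin(g) + 4)*cos(g)/(sin(g)^2 + 8*sin(g) + 7)^2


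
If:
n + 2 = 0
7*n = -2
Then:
No Solution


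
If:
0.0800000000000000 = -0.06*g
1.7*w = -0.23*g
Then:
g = -1.33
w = 0.18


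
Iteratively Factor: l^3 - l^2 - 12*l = (l)*(l^2 - l - 12) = l*(l + 3)*(l - 4)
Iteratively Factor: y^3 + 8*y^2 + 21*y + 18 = (y + 2)*(y^2 + 6*y + 9) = (y + 2)*(y + 3)*(y + 3)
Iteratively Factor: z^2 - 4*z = (z - 4)*(z)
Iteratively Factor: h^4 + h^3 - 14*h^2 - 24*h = (h + 2)*(h^3 - h^2 - 12*h) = (h + 2)*(h + 3)*(h^2 - 4*h) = (h - 4)*(h + 2)*(h + 3)*(h)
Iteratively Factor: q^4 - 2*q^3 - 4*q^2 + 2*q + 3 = (q + 1)*(q^3 - 3*q^2 - q + 3) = (q + 1)^2*(q^2 - 4*q + 3) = (q - 1)*(q + 1)^2*(q - 3)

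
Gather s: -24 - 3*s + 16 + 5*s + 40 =2*s + 32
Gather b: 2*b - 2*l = 2*b - 2*l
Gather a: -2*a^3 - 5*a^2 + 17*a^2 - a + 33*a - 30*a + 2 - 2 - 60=-2*a^3 + 12*a^2 + 2*a - 60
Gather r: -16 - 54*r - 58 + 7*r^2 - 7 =7*r^2 - 54*r - 81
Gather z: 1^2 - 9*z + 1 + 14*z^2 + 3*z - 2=14*z^2 - 6*z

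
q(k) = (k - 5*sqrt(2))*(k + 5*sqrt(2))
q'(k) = 2*k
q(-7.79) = 10.68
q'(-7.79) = -15.58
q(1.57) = -47.54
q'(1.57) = 3.14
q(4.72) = -27.72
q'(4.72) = 9.44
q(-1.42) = -47.98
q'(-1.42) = -2.84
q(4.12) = -33.03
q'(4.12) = 8.24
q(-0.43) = -49.82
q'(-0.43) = -0.86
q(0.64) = -49.59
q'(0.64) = 1.28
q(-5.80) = -16.36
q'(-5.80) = -11.60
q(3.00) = -41.00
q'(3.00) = 6.00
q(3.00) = -41.00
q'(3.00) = 6.00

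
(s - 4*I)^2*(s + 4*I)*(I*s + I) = I*s^4 + 4*s^3 + I*s^3 + 4*s^2 + 16*I*s^2 + 64*s + 16*I*s + 64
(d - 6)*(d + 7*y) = d^2 + 7*d*y - 6*d - 42*y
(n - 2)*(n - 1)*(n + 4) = n^3 + n^2 - 10*n + 8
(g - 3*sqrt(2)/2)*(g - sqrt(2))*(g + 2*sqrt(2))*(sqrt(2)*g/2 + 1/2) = sqrt(2)*g^4/2 - 15*sqrt(2)*g^2/4 + 5*g/2 + 3*sqrt(2)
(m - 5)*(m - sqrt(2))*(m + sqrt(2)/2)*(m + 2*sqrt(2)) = m^4 - 5*m^3 + 3*sqrt(2)*m^3/2 - 15*sqrt(2)*m^2/2 - 3*m^2 - 2*sqrt(2)*m + 15*m + 10*sqrt(2)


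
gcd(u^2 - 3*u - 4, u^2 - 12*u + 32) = u - 4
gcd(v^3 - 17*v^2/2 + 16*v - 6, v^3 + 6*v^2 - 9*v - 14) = v - 2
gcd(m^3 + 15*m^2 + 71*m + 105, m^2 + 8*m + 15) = m^2 + 8*m + 15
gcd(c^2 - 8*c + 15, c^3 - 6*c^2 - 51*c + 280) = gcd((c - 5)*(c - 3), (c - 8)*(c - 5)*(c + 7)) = c - 5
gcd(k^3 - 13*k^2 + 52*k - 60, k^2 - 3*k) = 1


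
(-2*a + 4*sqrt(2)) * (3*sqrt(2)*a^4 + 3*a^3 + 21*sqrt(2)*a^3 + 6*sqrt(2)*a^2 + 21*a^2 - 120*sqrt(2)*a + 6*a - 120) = -6*sqrt(2)*a^5 - 42*sqrt(2)*a^4 + 18*a^4 + 126*a^3 + 36*a^2 + 324*sqrt(2)*a^2 - 720*a + 24*sqrt(2)*a - 480*sqrt(2)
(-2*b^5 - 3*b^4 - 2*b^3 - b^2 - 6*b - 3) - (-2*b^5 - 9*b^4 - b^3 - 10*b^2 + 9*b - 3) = 6*b^4 - b^3 + 9*b^2 - 15*b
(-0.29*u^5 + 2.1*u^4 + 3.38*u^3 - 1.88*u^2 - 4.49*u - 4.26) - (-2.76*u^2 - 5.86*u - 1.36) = -0.29*u^5 + 2.1*u^4 + 3.38*u^3 + 0.88*u^2 + 1.37*u - 2.9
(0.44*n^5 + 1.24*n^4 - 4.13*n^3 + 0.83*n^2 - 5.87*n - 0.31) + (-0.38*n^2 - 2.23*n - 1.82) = 0.44*n^5 + 1.24*n^4 - 4.13*n^3 + 0.45*n^2 - 8.1*n - 2.13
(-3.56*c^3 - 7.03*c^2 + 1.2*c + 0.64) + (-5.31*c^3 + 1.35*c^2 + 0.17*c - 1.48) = -8.87*c^3 - 5.68*c^2 + 1.37*c - 0.84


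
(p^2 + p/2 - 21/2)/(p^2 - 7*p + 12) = (p + 7/2)/(p - 4)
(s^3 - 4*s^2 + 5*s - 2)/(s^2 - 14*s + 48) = (s^3 - 4*s^2 + 5*s - 2)/(s^2 - 14*s + 48)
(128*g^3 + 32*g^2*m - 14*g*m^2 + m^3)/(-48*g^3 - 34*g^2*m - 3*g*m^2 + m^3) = (-8*g + m)/(3*g + m)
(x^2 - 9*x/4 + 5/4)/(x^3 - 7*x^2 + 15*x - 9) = (x - 5/4)/(x^2 - 6*x + 9)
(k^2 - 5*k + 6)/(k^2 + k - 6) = (k - 3)/(k + 3)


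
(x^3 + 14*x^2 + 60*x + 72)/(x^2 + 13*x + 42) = (x^2 + 8*x + 12)/(x + 7)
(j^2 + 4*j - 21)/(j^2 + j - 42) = (j - 3)/(j - 6)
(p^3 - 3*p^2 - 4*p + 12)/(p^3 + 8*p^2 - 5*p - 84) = (p^2 - 4)/(p^2 + 11*p + 28)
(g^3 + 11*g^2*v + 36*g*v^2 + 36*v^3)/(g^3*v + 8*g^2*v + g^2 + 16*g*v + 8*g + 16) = (g^3 + 11*g^2*v + 36*g*v^2 + 36*v^3)/(g^3*v + 8*g^2*v + g^2 + 16*g*v + 8*g + 16)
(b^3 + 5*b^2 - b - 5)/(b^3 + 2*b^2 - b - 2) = (b + 5)/(b + 2)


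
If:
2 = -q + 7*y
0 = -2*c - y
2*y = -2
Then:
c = 1/2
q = -9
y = -1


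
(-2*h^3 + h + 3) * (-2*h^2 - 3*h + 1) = 4*h^5 + 6*h^4 - 4*h^3 - 9*h^2 - 8*h + 3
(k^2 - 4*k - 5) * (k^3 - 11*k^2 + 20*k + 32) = k^5 - 15*k^4 + 59*k^3 + 7*k^2 - 228*k - 160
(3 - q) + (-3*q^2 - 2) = -3*q^2 - q + 1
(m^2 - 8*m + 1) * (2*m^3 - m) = 2*m^5 - 16*m^4 + m^3 + 8*m^2 - m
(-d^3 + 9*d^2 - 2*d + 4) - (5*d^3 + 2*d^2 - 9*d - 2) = -6*d^3 + 7*d^2 + 7*d + 6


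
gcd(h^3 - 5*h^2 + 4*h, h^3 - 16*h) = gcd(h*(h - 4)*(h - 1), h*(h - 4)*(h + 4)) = h^2 - 4*h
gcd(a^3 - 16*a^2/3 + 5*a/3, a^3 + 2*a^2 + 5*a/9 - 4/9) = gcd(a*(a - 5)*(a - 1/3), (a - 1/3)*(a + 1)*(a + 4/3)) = a - 1/3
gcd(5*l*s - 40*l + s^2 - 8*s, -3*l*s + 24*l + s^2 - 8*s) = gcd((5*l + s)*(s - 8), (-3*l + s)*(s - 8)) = s - 8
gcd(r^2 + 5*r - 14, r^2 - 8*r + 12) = r - 2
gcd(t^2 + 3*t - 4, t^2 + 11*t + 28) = t + 4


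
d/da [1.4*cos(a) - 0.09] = -1.4*sin(a)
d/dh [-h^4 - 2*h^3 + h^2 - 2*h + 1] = -4*h^3 - 6*h^2 + 2*h - 2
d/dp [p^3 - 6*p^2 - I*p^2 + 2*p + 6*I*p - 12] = 3*p^2 - 12*p - 2*I*p + 2 + 6*I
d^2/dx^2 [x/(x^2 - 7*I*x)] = 2/(x^3 - 21*I*x^2 - 147*x + 343*I)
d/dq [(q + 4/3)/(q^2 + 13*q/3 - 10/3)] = (9*q^2 + 39*q - (3*q + 4)*(6*q + 13) - 30)/(3*q^2 + 13*q - 10)^2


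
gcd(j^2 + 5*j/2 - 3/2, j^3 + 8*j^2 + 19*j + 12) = j + 3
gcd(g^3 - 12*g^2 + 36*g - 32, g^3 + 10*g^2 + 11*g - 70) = g - 2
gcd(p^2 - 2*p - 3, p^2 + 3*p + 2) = p + 1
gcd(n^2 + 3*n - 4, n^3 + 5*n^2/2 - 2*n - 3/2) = n - 1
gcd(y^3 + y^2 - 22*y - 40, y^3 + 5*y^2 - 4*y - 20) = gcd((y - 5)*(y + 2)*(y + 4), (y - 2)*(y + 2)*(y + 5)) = y + 2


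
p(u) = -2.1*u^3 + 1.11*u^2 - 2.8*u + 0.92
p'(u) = -6.3*u^2 + 2.22*u - 2.8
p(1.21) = -4.56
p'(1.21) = -9.34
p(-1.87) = 23.77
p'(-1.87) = -28.98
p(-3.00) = 76.01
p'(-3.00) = -66.16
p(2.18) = -21.67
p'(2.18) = -27.90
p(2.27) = -24.28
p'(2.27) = -30.22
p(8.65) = -1299.40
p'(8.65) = -454.98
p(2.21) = -22.51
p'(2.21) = -28.66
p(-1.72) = 19.71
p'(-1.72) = -25.26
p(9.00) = -1465.27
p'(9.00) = -493.12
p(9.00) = -1465.27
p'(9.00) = -493.12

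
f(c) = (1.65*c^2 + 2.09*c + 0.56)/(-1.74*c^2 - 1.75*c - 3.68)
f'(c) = (3.3*c + 2.09)/(-1.74*c^2 - 1.75*c - 3.68) + (3.48*c + 1.75)*(1.65*c^2 + 2.09*c + 0.56)/(-1.74*c^2 - 1.75*c - 3.68)^2 = (0.749099999999999*c^2 - 10.1952*c - 6.7112)/(3.0276*c^4 + 6.09*c^3 + 15.8689*c^2 + 12.88*c + 13.5424)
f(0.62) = -0.46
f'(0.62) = -0.43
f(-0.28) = -0.03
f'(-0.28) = -0.34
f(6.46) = -0.95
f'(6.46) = -0.01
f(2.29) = -0.83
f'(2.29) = -0.09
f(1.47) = -0.72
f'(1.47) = -0.20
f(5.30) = -0.94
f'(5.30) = -0.01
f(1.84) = -0.78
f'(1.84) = -0.14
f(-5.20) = -0.82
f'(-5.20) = 0.04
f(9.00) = -0.95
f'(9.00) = -0.00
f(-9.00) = -0.90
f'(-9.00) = 0.01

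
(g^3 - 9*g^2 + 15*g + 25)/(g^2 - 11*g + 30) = (g^2 - 4*g - 5)/(g - 6)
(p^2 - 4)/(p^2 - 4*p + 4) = (p + 2)/(p - 2)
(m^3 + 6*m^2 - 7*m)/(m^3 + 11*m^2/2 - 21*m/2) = 2*(m - 1)/(2*m - 3)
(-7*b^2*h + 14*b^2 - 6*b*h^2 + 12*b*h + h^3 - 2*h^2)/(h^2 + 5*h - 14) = (-7*b^2 - 6*b*h + h^2)/(h + 7)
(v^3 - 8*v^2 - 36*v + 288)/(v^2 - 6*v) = v - 2 - 48/v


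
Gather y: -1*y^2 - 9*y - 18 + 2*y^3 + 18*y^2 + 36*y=2*y^3 + 17*y^2 + 27*y - 18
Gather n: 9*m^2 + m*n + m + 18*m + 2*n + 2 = 9*m^2 + 19*m + n*(m + 2) + 2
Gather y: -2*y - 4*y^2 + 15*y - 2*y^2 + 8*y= -6*y^2 + 21*y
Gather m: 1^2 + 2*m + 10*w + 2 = 2*m + 10*w + 3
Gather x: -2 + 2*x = 2*x - 2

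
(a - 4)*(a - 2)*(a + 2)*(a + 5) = a^4 + a^3 - 24*a^2 - 4*a + 80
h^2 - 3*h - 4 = (h - 4)*(h + 1)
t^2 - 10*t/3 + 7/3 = (t - 7/3)*(t - 1)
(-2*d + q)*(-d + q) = 2*d^2 - 3*d*q + q^2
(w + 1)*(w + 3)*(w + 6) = w^3 + 10*w^2 + 27*w + 18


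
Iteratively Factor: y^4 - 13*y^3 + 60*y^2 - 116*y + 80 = (y - 2)*(y^3 - 11*y^2 + 38*y - 40) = (y - 4)*(y - 2)*(y^2 - 7*y + 10) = (y - 4)*(y - 2)^2*(y - 5)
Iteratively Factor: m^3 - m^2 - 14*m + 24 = (m - 3)*(m^2 + 2*m - 8) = (m - 3)*(m + 4)*(m - 2)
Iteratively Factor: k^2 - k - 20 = (k + 4)*(k - 5)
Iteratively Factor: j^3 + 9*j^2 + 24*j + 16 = (j + 4)*(j^2 + 5*j + 4) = (j + 4)^2*(j + 1)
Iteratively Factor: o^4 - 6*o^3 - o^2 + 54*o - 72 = (o - 2)*(o^3 - 4*o^2 - 9*o + 36) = (o - 3)*(o - 2)*(o^2 - o - 12) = (o - 3)*(o - 2)*(o + 3)*(o - 4)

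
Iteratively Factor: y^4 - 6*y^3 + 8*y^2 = (y - 4)*(y^3 - 2*y^2) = y*(y - 4)*(y^2 - 2*y) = y*(y - 4)*(y - 2)*(y)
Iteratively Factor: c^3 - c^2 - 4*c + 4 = (c + 2)*(c^2 - 3*c + 2) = (c - 1)*(c + 2)*(c - 2)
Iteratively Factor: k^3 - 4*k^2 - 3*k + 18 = (k - 3)*(k^2 - k - 6) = (k - 3)^2*(k + 2)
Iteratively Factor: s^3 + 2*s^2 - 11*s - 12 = (s + 4)*(s^2 - 2*s - 3) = (s - 3)*(s + 4)*(s + 1)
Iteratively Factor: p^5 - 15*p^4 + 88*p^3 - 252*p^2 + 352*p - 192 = (p - 2)*(p^4 - 13*p^3 + 62*p^2 - 128*p + 96) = (p - 4)*(p - 2)*(p^3 - 9*p^2 + 26*p - 24) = (p - 4)*(p - 2)^2*(p^2 - 7*p + 12) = (p - 4)*(p - 3)*(p - 2)^2*(p - 4)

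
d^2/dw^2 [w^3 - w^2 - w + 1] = 6*w - 2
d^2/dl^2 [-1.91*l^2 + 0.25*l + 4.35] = -3.82000000000000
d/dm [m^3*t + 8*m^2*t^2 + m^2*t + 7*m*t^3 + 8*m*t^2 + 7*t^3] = t*(3*m^2 + 16*m*t + 2*m + 7*t^2 + 8*t)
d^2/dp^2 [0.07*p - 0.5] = 0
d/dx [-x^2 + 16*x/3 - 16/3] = 16/3 - 2*x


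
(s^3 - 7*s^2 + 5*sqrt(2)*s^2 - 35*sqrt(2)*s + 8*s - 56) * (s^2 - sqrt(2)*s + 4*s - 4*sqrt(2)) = s^5 - 3*s^4 + 4*sqrt(2)*s^4 - 30*s^3 - 12*sqrt(2)*s^3 - 120*sqrt(2)*s^2 + 6*s^2 + 24*sqrt(2)*s + 56*s + 224*sqrt(2)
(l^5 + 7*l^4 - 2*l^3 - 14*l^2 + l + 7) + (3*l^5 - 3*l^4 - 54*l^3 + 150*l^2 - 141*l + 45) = 4*l^5 + 4*l^4 - 56*l^3 + 136*l^2 - 140*l + 52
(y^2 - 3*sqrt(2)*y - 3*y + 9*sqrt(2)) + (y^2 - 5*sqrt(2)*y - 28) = 2*y^2 - 8*sqrt(2)*y - 3*y - 28 + 9*sqrt(2)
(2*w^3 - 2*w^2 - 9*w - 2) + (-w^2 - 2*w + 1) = 2*w^3 - 3*w^2 - 11*w - 1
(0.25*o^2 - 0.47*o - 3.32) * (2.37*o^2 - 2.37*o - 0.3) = 0.5925*o^4 - 1.7064*o^3 - 6.8295*o^2 + 8.0094*o + 0.996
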